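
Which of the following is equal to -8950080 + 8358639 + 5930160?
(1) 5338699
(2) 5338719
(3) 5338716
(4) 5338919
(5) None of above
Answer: 2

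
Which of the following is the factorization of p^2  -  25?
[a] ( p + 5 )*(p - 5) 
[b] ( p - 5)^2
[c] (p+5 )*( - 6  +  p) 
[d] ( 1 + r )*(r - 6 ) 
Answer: a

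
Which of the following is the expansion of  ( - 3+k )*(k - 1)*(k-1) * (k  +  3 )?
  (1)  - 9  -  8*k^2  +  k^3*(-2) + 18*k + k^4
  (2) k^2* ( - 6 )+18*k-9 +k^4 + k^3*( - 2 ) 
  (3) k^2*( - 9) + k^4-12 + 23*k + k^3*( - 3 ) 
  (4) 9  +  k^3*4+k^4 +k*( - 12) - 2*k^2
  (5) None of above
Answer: 1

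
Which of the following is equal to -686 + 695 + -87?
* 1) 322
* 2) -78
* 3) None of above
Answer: 2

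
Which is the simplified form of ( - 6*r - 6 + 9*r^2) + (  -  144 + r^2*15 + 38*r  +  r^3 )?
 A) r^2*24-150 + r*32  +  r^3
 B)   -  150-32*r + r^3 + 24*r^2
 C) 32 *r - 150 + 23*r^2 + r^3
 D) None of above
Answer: A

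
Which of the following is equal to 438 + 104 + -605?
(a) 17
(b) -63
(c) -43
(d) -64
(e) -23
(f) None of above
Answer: b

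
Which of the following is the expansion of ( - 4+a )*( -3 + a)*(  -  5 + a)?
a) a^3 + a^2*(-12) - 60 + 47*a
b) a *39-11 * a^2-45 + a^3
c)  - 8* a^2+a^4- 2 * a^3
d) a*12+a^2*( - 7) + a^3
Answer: a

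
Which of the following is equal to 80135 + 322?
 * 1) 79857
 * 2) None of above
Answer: 2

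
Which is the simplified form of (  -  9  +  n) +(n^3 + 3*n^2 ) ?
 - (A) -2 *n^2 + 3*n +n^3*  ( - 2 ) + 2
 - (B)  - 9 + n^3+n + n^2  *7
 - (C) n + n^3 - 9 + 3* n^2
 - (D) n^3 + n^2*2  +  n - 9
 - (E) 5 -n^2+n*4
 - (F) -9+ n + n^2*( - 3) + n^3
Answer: C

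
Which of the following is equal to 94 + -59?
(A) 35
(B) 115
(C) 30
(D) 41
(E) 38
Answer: A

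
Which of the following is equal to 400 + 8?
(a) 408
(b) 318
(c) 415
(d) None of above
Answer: a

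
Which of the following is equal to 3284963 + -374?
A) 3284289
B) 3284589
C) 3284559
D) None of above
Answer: B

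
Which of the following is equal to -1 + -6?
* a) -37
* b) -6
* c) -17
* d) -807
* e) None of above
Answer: e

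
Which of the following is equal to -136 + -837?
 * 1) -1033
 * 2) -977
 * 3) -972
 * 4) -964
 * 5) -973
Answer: 5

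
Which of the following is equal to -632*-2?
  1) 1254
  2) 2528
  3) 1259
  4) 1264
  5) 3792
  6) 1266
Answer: 4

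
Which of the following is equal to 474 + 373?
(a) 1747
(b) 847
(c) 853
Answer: b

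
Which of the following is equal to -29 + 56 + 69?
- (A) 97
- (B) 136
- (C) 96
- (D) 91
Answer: C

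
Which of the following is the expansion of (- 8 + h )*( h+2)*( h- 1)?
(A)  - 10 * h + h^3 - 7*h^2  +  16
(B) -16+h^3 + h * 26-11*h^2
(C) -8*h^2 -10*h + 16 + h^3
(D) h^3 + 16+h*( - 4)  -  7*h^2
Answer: A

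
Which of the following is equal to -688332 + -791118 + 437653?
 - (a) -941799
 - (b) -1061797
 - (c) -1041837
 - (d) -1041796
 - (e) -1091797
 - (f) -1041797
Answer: f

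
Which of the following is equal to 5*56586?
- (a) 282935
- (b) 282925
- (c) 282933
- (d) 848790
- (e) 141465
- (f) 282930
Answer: f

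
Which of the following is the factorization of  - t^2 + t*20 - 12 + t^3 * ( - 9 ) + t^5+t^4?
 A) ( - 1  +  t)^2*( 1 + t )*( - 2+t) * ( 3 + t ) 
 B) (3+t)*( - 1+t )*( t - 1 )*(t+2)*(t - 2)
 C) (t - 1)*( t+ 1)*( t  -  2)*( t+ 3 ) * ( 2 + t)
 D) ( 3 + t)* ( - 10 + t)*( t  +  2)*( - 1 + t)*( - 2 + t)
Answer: B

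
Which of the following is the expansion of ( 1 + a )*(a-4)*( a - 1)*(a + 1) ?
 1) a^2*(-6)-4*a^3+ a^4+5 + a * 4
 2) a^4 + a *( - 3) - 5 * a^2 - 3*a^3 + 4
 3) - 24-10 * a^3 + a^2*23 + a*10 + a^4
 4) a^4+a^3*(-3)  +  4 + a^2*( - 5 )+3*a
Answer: 4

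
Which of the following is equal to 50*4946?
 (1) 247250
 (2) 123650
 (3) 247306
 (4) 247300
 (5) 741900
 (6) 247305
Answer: 4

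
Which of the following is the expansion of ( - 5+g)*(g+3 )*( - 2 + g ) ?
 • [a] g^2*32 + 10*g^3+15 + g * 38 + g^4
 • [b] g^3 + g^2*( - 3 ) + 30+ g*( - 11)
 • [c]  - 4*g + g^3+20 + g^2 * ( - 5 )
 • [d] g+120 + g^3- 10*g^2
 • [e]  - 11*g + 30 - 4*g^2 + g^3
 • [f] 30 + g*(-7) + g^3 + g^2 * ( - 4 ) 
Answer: e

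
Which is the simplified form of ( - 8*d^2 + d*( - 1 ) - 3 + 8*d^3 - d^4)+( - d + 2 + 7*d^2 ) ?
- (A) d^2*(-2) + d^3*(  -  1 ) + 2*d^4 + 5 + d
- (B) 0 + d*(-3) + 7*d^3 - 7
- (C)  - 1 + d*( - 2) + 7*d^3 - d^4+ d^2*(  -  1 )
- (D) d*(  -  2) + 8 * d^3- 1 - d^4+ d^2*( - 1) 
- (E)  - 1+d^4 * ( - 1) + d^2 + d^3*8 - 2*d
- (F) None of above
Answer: D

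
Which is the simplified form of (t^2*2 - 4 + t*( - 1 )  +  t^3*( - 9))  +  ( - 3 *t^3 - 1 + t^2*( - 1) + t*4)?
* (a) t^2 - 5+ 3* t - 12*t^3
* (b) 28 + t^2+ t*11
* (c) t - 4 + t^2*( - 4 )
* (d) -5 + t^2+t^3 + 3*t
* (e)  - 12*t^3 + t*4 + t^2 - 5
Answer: a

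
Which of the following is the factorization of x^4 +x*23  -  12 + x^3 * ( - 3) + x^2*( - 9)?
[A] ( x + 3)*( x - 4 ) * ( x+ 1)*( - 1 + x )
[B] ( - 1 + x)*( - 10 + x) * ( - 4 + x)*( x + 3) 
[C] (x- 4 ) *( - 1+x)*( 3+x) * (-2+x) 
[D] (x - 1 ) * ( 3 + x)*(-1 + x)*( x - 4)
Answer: D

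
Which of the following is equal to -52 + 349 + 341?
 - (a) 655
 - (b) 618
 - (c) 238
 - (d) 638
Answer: d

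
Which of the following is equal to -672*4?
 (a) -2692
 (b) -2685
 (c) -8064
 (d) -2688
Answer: d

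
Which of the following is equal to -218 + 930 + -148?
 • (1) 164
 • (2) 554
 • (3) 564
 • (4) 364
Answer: 3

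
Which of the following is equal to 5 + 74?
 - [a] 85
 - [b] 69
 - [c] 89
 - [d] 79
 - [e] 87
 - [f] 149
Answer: d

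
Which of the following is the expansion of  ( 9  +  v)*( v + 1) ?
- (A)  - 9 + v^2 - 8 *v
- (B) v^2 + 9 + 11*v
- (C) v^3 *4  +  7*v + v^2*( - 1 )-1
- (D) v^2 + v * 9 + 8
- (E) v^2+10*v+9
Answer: E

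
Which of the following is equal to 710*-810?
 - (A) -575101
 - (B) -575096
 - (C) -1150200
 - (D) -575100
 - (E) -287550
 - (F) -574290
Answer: D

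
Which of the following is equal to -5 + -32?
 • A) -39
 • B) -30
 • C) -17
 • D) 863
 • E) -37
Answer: E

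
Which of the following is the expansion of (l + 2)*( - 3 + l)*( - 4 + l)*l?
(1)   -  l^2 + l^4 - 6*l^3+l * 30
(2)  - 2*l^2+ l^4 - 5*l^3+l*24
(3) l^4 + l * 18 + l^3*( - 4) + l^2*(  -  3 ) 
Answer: 2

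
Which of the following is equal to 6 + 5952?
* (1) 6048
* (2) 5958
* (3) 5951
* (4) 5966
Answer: 2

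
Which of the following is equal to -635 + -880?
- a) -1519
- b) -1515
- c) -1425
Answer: b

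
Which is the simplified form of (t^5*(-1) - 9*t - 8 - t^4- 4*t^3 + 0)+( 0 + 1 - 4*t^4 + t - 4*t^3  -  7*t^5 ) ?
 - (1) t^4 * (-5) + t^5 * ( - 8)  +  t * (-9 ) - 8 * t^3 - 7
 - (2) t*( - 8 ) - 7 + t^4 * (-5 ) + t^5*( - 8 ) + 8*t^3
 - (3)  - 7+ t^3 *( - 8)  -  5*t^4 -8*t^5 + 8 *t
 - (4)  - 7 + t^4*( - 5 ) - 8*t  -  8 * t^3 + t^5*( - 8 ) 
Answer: 4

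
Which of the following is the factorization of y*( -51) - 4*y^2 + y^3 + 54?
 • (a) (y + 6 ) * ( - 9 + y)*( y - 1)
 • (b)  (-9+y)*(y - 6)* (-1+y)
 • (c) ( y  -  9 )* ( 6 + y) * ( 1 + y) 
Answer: a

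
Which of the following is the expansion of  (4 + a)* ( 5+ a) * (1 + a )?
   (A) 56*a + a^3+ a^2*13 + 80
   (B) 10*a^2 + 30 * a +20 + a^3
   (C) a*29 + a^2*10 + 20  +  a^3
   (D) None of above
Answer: C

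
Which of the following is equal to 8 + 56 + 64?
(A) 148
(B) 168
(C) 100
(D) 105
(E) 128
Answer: E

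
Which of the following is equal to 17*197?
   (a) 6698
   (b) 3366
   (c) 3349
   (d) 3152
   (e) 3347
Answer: c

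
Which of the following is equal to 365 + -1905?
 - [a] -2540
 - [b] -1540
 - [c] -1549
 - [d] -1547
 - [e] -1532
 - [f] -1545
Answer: b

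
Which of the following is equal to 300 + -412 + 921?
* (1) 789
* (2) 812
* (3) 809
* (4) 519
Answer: 3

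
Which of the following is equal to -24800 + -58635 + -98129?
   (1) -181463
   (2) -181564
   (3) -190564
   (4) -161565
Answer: 2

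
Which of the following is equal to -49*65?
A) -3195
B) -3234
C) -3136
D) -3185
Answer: D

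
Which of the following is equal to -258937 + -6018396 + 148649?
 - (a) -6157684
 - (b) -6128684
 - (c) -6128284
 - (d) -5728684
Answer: b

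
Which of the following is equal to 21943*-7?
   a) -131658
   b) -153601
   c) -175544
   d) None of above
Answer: b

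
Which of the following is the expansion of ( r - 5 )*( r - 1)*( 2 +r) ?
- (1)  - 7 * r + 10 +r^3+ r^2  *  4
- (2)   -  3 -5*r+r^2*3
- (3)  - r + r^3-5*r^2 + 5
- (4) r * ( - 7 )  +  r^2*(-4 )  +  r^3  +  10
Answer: 4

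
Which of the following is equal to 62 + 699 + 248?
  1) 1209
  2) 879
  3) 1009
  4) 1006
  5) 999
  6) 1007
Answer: 3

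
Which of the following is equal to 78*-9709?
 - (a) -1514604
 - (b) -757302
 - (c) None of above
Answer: b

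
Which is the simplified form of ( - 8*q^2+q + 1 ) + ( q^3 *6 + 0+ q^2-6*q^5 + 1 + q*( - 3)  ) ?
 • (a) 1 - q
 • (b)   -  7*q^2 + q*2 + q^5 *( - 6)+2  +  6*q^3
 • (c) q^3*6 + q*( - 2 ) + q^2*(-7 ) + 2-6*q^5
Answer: c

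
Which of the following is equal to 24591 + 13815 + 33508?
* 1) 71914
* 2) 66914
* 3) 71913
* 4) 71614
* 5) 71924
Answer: 1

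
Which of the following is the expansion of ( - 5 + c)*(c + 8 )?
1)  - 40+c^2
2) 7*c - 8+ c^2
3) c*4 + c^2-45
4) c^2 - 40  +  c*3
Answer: 4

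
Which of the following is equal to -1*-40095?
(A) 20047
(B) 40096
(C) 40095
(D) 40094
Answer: C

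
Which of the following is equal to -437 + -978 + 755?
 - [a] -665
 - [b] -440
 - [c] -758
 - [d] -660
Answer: d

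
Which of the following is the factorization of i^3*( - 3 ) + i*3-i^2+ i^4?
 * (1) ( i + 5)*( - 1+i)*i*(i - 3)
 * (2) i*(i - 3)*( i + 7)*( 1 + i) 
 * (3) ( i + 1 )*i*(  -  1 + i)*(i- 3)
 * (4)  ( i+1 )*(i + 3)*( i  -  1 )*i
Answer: 3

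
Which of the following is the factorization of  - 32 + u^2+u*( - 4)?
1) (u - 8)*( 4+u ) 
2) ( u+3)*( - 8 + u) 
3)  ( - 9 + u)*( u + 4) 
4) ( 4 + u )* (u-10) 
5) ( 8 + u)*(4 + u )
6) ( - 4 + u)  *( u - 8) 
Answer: 1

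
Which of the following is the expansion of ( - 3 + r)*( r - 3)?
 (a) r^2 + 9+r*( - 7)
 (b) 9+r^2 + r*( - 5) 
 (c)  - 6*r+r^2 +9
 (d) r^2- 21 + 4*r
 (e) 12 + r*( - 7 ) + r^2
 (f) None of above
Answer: c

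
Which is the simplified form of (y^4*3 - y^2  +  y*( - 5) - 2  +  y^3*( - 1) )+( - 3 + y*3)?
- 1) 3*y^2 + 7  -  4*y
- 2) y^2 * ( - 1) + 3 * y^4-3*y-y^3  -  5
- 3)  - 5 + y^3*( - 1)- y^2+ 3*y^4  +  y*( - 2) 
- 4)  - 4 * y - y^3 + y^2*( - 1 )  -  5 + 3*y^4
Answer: 3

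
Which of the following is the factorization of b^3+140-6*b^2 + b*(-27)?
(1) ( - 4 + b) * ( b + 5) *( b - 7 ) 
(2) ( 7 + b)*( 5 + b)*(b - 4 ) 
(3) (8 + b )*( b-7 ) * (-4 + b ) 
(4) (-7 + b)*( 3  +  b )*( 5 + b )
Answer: 1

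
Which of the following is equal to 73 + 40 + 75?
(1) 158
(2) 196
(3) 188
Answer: 3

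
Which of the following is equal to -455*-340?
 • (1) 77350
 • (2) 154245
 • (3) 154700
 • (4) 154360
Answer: 3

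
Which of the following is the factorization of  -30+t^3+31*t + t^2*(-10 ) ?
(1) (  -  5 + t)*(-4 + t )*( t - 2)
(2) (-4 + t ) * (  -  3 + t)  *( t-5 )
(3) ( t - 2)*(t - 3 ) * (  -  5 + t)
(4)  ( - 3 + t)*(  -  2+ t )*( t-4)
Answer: 3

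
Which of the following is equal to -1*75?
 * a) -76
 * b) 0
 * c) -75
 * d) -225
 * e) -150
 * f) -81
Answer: c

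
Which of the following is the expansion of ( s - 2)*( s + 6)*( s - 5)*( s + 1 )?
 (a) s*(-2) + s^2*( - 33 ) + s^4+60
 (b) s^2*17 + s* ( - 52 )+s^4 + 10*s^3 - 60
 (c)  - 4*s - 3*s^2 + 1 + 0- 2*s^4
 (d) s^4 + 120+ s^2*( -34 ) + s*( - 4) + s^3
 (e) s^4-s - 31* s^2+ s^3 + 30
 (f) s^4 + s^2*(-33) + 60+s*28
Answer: f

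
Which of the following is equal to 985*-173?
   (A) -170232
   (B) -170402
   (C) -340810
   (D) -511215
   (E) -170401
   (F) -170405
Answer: F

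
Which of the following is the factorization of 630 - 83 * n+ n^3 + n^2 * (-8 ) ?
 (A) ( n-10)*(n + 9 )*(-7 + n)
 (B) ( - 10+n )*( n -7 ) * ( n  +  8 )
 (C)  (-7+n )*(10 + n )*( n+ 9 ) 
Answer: A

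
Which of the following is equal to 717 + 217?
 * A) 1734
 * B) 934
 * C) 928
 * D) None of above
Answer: B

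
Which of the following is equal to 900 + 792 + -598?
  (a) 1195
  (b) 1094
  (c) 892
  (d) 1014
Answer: b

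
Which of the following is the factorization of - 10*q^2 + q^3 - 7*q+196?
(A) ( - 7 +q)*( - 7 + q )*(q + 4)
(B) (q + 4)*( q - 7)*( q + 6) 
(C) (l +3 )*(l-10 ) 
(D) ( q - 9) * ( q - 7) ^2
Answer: A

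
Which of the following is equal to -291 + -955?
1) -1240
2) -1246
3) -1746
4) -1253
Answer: 2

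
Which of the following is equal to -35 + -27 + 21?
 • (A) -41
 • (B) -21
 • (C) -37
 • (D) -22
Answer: A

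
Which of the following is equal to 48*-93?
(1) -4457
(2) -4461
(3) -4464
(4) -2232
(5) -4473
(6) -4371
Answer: 3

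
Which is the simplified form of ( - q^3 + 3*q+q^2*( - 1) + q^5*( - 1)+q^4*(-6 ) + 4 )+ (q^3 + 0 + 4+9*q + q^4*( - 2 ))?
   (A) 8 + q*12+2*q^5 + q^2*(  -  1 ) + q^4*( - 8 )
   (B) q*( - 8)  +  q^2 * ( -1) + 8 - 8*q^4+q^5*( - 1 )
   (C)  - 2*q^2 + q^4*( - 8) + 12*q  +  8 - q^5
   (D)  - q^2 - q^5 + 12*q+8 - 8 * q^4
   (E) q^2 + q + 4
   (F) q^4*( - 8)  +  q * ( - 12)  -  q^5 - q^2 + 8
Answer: D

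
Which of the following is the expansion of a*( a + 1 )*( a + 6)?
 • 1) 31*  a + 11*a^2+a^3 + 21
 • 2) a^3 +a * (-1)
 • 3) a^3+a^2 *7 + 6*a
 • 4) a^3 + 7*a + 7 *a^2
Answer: 3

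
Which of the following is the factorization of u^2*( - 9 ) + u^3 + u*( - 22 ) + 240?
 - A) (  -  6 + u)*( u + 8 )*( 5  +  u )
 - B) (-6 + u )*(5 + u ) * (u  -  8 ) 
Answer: B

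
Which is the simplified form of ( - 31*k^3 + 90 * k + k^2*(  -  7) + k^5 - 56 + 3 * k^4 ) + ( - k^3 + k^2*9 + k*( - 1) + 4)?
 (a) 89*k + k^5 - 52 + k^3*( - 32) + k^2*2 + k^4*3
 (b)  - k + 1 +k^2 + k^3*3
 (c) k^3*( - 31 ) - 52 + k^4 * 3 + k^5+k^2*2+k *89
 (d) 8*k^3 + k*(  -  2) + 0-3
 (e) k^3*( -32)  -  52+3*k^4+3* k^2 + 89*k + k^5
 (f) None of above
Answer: a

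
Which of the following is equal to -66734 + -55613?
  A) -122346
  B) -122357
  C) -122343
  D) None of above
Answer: D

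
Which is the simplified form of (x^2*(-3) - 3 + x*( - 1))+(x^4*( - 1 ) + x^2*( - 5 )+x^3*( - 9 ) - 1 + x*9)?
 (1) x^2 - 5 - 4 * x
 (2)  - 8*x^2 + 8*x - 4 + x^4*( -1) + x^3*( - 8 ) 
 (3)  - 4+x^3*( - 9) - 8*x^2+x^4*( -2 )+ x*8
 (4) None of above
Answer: 4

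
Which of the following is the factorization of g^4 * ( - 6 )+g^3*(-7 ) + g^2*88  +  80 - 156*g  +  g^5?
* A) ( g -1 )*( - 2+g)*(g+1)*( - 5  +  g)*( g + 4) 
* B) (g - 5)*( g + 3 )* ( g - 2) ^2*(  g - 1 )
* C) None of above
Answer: C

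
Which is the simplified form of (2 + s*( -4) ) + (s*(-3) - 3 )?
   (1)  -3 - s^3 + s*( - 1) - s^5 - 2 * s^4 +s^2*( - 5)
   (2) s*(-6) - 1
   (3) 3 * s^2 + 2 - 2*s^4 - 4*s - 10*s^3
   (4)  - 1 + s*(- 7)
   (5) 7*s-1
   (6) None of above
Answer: 4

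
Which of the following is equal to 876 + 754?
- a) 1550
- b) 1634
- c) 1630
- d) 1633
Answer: c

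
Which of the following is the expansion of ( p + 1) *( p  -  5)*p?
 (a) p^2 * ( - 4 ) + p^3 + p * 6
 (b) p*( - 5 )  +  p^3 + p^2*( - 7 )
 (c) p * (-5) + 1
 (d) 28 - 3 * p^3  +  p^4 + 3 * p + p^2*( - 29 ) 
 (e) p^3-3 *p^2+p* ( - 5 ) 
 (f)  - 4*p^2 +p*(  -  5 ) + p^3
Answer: f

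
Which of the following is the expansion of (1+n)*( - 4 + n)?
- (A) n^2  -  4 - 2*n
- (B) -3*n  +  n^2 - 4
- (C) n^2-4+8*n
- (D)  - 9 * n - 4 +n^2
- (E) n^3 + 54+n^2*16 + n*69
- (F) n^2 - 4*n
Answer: B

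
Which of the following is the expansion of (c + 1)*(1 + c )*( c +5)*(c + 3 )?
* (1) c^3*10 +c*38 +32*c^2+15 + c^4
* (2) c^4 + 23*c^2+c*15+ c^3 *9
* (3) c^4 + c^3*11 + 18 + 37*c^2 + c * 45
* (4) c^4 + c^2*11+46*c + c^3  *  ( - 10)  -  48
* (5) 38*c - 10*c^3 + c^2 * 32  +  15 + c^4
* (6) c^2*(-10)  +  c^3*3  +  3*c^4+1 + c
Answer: 1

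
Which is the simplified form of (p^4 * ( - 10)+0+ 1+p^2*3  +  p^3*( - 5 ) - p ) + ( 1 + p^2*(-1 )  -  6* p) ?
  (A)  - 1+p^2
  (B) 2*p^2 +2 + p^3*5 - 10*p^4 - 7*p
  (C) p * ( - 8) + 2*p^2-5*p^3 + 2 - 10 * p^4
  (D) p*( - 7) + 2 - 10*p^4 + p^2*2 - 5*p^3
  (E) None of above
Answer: D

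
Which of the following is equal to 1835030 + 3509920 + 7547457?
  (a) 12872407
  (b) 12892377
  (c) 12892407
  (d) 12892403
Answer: c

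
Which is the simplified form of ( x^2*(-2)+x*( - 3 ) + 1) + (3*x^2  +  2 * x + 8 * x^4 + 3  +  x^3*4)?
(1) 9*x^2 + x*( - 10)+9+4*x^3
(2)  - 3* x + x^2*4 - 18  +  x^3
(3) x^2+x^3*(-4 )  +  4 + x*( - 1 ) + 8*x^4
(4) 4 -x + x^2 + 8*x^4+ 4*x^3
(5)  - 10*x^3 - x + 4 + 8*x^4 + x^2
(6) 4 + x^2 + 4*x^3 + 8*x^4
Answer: 4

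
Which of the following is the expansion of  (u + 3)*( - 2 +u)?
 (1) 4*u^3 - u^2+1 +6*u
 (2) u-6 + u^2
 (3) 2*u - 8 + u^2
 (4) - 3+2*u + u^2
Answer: 2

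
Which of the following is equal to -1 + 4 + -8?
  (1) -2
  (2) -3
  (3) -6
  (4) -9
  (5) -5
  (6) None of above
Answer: 5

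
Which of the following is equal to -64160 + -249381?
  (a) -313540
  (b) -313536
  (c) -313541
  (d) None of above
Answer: c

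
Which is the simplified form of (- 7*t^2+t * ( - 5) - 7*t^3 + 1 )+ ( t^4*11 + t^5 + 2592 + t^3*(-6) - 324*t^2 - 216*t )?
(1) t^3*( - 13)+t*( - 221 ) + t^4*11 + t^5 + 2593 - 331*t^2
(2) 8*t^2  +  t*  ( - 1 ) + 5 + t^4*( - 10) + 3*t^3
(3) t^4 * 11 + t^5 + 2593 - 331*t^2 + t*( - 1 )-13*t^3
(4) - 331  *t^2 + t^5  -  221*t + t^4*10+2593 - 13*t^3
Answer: 1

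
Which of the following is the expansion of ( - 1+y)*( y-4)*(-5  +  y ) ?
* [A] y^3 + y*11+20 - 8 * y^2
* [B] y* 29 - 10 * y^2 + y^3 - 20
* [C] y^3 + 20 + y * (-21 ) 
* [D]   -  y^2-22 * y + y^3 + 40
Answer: B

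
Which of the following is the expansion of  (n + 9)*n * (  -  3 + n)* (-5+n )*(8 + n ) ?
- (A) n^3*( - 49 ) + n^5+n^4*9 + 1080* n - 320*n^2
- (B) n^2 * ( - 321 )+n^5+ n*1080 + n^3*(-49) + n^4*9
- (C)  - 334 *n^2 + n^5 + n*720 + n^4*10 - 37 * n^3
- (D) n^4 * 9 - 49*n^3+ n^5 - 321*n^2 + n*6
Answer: B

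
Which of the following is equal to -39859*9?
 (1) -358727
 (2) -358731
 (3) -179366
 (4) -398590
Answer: 2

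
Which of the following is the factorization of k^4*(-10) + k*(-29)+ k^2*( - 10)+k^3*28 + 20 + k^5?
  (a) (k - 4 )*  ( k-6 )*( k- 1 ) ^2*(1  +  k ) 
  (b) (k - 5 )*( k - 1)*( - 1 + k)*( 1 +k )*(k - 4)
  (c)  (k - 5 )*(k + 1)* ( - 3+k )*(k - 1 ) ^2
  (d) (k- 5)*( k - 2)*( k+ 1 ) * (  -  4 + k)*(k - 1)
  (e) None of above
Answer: b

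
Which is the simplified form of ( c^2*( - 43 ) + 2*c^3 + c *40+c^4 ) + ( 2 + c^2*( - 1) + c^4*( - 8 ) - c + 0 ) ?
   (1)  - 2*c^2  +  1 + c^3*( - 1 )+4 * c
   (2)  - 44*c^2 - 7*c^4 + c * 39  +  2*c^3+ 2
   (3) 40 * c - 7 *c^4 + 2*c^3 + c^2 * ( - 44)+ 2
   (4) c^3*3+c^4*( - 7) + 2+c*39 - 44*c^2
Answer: 2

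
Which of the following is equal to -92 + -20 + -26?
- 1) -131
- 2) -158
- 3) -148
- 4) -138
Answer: 4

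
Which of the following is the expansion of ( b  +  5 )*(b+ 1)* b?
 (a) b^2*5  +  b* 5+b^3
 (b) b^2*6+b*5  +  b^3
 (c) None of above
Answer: b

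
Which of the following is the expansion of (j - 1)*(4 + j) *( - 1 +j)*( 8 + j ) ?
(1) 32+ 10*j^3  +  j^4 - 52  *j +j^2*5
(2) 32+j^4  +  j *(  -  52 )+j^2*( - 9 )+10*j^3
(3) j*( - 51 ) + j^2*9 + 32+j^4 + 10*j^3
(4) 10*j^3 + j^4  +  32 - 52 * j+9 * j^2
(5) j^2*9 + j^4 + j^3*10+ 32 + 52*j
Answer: 4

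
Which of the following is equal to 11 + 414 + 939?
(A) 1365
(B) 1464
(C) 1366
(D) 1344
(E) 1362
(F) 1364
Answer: F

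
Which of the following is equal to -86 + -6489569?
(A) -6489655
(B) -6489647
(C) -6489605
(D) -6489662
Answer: A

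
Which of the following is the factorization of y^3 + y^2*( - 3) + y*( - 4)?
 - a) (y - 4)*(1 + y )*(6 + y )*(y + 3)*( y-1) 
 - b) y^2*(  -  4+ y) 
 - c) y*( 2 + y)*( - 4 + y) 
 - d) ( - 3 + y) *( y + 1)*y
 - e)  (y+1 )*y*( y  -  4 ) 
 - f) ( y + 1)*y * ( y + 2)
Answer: e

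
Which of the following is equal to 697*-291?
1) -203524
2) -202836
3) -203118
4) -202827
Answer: 4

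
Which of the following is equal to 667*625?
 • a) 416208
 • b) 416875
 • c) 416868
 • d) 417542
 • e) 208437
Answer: b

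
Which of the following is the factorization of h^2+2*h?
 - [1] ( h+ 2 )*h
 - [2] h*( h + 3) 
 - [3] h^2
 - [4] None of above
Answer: 1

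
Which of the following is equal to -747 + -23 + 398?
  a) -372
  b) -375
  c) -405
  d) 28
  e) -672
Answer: a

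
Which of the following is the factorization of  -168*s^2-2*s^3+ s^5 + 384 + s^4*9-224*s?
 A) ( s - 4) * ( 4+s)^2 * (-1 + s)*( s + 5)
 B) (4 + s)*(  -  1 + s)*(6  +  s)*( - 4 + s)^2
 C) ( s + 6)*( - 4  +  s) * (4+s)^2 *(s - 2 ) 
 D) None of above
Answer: D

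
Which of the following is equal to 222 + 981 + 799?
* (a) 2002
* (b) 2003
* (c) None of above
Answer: a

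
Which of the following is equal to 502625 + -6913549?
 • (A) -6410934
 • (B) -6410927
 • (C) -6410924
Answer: C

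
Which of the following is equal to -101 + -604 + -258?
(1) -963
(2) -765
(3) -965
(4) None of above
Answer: 1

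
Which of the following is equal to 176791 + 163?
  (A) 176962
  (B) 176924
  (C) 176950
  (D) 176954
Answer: D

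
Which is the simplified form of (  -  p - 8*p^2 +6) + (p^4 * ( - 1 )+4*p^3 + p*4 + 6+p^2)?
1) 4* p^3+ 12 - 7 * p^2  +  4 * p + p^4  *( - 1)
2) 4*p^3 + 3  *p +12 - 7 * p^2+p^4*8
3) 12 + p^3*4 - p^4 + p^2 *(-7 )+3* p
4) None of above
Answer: 3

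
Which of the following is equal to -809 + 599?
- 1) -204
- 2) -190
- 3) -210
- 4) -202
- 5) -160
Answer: 3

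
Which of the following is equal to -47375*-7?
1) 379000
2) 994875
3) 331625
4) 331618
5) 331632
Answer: 3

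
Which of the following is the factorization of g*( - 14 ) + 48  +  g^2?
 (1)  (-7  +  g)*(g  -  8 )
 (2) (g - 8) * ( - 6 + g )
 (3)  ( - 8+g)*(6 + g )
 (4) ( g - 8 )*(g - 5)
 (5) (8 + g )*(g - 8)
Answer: 2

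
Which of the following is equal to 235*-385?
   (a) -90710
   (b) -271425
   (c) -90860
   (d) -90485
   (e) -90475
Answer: e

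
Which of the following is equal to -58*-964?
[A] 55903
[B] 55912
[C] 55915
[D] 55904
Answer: B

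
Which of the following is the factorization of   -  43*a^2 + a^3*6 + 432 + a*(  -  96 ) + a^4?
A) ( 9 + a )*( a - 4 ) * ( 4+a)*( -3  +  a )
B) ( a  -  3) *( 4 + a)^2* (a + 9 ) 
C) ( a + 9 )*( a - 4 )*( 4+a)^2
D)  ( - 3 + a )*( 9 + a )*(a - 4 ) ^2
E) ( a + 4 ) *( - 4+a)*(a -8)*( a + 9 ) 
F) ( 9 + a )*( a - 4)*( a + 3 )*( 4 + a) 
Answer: A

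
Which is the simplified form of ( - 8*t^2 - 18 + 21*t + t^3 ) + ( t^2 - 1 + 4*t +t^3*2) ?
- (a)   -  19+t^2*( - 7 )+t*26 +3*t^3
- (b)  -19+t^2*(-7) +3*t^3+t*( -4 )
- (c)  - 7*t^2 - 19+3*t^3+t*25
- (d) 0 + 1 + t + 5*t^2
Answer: c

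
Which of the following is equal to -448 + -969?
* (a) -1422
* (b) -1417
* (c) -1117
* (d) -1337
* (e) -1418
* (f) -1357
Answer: b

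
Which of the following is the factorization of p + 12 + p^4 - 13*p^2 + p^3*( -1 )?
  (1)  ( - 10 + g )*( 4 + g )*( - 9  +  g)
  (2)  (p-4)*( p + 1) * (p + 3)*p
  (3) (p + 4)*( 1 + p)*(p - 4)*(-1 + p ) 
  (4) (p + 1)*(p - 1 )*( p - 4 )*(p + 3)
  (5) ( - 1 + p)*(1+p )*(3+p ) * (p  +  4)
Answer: 4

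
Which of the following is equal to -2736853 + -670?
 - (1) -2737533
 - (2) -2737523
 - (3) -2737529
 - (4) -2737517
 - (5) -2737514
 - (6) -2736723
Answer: 2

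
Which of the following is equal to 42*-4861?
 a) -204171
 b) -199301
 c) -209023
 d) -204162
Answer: d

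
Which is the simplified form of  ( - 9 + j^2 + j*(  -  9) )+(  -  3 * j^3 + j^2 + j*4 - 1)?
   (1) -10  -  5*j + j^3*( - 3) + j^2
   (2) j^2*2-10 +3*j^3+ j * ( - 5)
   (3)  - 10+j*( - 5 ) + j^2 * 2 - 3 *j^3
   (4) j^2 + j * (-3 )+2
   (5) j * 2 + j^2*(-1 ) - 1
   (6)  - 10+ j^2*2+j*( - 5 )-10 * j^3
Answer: 3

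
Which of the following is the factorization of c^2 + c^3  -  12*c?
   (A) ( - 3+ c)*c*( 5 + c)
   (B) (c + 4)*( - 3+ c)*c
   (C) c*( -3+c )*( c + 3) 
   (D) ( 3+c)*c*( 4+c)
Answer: B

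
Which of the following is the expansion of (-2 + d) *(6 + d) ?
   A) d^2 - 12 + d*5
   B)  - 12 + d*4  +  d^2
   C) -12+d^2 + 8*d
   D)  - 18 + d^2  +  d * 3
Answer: B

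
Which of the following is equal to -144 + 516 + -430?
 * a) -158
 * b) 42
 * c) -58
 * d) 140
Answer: c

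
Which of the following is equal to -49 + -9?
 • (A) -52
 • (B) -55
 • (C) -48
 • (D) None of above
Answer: D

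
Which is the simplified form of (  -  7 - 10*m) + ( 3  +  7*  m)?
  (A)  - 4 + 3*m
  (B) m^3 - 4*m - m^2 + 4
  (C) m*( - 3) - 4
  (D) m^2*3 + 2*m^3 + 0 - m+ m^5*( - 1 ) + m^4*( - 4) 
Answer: C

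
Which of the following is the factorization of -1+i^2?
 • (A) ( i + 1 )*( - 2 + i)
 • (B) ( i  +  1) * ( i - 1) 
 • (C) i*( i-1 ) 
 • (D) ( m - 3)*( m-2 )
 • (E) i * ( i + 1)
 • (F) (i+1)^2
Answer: B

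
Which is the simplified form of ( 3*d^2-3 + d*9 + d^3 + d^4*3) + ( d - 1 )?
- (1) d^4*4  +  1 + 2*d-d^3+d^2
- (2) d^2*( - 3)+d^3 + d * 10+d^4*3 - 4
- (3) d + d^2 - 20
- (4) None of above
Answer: 4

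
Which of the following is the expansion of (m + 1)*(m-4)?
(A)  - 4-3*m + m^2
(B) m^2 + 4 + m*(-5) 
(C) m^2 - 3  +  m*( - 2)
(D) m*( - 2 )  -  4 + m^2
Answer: A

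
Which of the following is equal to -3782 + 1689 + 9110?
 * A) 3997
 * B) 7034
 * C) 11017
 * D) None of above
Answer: D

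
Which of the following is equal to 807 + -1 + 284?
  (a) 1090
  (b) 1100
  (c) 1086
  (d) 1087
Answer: a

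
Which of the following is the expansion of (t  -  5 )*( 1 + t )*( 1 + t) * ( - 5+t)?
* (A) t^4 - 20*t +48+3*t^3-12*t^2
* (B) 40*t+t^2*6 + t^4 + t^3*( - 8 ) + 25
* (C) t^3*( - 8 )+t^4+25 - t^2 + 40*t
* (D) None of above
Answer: B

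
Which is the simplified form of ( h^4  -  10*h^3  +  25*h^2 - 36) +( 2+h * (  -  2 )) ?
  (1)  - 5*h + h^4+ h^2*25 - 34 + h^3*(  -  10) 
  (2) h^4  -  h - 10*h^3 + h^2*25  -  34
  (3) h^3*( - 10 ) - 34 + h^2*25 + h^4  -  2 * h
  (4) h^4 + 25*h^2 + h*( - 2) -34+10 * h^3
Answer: 3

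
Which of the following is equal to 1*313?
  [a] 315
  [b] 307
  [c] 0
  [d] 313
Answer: d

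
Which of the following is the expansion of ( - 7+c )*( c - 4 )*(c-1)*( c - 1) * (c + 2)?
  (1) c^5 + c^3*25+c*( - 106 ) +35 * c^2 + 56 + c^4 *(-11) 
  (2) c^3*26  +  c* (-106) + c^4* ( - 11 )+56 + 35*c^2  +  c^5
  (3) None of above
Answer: 1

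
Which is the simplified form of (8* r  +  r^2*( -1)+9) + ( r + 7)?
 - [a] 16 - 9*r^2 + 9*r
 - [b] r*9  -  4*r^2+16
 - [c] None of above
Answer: c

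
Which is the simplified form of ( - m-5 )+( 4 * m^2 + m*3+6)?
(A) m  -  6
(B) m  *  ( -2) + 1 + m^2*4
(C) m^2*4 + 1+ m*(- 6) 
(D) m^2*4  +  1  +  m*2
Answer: D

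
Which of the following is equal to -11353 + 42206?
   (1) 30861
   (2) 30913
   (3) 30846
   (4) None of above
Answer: 4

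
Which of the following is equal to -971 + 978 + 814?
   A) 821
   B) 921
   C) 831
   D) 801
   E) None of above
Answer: A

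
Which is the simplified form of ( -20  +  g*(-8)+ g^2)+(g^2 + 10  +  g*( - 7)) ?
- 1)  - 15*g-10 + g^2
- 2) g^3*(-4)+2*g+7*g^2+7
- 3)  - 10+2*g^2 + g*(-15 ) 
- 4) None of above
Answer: 3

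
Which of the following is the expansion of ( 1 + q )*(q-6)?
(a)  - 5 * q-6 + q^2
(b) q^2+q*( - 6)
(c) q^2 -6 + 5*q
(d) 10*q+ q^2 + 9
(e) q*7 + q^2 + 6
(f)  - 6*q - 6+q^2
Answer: a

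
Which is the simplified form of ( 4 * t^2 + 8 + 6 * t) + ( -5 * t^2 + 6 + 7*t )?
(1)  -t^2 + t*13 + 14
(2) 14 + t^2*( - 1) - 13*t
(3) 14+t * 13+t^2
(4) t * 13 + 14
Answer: 1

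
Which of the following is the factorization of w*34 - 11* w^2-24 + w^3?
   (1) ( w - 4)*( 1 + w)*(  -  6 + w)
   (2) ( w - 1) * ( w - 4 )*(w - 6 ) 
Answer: 2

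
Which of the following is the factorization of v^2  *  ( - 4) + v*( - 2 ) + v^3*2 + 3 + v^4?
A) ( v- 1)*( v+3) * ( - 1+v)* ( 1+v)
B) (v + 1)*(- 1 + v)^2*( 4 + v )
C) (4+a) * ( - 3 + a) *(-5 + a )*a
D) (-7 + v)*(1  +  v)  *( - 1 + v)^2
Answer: A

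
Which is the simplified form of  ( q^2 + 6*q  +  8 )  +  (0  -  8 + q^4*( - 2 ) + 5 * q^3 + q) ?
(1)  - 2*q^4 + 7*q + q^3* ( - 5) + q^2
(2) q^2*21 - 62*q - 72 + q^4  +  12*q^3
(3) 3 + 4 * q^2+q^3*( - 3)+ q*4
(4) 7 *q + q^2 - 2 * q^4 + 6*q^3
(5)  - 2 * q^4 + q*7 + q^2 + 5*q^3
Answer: 5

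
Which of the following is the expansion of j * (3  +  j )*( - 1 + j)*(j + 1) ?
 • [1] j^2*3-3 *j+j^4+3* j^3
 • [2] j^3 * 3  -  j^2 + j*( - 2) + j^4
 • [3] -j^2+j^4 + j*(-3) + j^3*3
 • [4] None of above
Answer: 3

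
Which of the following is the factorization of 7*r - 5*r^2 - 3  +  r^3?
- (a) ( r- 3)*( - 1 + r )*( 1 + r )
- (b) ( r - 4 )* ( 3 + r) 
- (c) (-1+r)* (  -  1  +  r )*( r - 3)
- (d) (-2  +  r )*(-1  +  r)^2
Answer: c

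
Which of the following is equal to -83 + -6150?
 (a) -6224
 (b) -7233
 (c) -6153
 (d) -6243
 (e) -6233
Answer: e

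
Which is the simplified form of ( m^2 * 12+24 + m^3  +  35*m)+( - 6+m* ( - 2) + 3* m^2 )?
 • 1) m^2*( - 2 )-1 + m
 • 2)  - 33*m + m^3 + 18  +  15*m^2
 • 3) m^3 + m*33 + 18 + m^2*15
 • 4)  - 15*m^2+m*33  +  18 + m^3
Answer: 3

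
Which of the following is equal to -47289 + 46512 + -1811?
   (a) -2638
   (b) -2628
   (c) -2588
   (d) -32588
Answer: c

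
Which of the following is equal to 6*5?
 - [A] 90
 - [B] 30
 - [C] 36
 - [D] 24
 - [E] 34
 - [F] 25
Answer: B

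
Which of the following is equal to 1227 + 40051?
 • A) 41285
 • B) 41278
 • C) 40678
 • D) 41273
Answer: B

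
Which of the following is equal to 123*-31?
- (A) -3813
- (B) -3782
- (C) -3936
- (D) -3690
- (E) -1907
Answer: A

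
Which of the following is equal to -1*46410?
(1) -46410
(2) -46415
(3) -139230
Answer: 1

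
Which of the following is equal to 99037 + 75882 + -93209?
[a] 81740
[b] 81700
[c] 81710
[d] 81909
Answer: c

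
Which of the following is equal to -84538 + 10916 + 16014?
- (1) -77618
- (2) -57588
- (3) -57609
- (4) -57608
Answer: 4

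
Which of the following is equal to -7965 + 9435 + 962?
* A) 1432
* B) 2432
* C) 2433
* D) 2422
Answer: B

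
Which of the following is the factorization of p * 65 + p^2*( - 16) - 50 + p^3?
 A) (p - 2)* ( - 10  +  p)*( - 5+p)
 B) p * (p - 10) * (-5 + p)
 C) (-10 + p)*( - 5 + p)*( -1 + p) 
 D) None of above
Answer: C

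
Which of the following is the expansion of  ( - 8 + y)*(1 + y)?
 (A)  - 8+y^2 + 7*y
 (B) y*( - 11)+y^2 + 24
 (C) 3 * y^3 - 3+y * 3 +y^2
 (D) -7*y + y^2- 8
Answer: D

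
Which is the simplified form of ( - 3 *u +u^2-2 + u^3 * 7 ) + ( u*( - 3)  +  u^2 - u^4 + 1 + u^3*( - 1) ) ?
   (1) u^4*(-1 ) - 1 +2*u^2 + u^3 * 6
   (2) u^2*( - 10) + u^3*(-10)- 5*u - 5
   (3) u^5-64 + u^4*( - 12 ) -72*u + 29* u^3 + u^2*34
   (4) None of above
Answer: 4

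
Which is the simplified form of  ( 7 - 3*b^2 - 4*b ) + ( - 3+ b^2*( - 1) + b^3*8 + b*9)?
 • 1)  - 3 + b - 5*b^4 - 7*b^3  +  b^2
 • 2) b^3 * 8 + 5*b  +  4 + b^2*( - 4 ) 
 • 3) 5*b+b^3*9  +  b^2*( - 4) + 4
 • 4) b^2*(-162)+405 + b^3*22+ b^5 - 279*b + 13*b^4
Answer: 2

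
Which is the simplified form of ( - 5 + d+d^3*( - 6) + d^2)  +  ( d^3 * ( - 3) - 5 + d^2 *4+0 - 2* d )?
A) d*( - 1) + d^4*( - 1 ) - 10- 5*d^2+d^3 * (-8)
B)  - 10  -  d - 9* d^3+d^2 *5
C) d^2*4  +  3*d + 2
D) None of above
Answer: B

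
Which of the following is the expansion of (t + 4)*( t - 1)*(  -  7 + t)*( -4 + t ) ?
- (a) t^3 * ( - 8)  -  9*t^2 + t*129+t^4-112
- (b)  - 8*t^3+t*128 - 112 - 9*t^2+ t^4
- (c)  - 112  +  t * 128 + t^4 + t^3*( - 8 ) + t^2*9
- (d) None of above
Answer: b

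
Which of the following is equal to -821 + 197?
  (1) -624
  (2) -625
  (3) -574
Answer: 1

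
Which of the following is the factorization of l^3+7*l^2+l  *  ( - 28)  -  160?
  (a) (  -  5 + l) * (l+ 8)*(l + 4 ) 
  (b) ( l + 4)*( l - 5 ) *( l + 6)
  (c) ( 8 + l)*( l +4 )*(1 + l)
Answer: a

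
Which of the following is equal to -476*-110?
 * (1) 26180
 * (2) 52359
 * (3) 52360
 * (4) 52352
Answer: 3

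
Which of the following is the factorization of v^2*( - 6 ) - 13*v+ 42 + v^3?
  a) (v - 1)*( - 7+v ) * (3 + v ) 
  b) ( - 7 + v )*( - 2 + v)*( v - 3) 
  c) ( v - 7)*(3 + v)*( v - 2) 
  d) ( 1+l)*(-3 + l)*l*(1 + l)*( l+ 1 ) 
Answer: c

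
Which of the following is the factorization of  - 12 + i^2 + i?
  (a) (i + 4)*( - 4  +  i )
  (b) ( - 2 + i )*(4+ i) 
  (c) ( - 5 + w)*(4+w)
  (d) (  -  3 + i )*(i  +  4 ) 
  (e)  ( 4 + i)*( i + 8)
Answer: d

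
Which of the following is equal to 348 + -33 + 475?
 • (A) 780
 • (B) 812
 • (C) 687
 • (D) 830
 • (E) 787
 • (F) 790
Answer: F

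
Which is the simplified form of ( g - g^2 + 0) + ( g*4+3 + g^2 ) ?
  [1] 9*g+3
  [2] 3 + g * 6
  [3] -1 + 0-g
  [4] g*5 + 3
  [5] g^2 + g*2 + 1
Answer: 4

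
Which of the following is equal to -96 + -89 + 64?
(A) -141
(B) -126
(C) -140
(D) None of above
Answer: D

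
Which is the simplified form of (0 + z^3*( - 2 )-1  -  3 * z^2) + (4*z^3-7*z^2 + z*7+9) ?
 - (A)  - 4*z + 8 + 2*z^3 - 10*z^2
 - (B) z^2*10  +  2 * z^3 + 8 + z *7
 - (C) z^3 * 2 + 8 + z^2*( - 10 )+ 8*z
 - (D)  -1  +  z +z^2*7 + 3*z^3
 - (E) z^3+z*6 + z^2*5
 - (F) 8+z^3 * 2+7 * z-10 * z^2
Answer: F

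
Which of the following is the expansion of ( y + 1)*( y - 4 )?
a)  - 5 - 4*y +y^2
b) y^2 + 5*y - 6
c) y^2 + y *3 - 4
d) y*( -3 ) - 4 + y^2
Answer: d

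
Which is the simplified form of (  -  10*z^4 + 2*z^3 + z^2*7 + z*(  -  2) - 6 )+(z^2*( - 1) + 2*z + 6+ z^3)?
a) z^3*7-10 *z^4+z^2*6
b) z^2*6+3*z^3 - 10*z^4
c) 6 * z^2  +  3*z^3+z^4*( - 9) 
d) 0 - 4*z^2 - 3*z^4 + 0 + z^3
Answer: b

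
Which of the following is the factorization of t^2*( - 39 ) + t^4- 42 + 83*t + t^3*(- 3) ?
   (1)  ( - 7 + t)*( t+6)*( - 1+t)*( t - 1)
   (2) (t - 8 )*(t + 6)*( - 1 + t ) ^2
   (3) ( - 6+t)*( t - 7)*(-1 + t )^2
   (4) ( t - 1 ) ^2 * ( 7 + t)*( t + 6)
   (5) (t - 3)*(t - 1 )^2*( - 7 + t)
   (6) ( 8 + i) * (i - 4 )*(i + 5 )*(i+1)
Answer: 1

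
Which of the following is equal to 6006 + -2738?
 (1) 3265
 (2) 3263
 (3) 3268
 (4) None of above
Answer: 3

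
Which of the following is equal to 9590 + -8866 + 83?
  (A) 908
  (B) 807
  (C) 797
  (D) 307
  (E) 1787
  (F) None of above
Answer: B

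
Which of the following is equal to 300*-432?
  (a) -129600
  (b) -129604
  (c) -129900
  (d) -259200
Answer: a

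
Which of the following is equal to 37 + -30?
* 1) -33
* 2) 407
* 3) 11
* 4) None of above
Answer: 4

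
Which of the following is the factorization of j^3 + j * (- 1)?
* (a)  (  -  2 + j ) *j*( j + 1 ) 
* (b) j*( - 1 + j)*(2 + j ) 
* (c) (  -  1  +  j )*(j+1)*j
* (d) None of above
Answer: c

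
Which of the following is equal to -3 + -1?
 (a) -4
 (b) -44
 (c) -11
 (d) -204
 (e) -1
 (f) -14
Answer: a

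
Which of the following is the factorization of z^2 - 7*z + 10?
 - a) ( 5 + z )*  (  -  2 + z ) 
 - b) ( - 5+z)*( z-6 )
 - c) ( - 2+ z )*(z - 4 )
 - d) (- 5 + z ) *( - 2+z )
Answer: d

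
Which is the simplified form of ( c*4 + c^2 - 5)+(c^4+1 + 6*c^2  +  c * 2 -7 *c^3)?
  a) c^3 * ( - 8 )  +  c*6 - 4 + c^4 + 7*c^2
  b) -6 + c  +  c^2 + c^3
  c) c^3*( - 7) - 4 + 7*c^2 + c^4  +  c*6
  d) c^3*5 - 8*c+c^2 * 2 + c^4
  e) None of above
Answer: c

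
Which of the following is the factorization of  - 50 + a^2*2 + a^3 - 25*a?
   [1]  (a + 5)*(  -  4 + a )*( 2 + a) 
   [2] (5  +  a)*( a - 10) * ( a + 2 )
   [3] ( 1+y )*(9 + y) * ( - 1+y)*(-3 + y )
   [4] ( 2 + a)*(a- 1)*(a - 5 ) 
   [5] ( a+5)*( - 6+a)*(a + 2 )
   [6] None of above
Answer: 6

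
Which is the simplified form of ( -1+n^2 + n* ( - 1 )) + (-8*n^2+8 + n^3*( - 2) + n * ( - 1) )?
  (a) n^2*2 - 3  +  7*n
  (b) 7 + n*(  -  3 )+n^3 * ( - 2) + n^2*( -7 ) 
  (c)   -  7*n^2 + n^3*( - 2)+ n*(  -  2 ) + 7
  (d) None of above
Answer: c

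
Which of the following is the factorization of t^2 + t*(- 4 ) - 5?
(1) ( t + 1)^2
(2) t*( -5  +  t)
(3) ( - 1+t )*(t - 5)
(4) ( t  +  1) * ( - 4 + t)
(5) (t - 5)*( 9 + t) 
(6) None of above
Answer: 6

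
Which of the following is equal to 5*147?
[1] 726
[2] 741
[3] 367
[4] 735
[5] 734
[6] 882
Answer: 4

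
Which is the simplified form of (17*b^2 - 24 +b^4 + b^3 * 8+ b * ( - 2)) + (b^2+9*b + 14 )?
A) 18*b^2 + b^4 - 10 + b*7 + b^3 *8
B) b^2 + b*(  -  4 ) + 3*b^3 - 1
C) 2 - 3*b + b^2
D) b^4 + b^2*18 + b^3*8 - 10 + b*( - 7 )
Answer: A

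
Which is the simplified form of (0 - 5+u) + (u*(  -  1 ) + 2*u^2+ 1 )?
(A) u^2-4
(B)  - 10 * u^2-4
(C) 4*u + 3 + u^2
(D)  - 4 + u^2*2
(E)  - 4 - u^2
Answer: D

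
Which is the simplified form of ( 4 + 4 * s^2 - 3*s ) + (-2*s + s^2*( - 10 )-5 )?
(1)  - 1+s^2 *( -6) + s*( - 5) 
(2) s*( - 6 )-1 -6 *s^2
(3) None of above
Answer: 1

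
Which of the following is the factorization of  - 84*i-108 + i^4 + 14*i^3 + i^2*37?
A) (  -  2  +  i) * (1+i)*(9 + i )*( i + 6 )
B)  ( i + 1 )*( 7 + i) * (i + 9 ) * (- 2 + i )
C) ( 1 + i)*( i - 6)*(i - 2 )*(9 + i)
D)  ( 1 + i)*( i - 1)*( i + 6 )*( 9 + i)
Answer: A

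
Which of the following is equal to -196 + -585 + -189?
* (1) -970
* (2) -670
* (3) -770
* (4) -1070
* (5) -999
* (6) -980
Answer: 1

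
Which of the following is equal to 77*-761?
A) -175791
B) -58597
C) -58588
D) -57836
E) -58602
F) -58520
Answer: B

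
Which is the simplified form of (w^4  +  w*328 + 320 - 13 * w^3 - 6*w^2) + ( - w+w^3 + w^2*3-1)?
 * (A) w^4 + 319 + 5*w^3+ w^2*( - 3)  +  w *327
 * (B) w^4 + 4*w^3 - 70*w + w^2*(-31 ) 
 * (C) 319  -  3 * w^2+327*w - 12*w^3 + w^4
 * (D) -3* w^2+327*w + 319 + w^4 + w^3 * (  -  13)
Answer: C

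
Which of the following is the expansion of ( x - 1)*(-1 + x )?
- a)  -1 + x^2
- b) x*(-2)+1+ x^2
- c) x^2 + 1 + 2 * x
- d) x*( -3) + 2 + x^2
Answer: b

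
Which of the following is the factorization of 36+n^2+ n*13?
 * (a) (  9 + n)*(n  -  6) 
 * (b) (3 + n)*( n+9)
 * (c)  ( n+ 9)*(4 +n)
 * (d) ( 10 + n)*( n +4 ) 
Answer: c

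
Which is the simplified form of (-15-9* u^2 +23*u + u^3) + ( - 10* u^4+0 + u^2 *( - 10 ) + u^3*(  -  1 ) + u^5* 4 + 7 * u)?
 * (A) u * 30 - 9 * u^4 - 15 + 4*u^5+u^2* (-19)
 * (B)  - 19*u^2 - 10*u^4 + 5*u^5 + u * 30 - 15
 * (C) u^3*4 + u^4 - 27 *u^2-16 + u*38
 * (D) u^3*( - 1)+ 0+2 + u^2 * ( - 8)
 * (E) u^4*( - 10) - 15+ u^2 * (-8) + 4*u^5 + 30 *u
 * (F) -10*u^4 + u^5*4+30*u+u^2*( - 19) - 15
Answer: F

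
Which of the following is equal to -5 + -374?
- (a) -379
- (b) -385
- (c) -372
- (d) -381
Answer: a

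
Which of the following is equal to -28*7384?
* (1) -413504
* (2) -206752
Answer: 2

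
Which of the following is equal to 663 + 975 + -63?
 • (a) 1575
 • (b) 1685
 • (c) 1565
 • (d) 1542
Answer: a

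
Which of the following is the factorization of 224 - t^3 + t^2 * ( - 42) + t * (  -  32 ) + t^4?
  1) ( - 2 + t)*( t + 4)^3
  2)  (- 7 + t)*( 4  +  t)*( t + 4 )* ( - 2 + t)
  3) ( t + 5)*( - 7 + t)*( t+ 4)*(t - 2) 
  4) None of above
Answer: 2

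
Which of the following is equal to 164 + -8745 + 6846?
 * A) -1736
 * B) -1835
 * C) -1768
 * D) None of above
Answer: D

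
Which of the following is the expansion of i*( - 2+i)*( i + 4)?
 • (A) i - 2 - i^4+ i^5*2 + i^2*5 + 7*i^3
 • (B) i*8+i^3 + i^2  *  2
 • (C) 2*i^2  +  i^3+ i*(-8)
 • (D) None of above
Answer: C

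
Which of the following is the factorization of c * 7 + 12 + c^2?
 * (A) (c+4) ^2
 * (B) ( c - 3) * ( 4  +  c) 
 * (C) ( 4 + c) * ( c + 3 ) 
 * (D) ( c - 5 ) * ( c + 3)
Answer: C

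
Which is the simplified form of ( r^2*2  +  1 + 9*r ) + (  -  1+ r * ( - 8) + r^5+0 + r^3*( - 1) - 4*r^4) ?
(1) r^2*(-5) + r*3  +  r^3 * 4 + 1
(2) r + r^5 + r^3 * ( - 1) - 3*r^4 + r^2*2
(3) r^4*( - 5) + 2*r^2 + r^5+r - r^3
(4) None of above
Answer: 4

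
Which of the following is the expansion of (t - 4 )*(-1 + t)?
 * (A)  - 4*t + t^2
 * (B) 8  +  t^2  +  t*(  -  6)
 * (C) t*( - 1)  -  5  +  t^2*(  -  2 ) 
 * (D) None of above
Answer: D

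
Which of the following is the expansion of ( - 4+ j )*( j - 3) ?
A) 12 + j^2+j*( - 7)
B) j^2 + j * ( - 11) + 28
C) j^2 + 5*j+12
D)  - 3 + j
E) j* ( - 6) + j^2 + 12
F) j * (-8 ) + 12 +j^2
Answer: A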